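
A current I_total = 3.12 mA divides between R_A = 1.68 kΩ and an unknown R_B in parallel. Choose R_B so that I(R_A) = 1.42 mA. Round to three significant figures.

The fraction through R_A equals R_B/(R_A+R_B).
1.42/3.12 = R_B/(R_A + R_B) → R_B = R_A · (0.4551)/(1 − 0.4551) = 1.68 × 0.8353 = 1.403 kΩ.

R_B ≈ 1.40 kΩ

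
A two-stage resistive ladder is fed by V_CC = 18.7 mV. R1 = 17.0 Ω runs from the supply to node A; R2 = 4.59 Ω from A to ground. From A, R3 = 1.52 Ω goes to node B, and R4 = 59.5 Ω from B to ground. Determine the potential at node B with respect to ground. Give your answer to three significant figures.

The second stage (R3 + R4 = 61.02 Ω) loads node A in parallel with R2.
Effective lower resistance at A: R2 ‖ 61.02 = 4.269 Ω.
First divider: V_A = V_CC · 4.269/(17.0 + 4.269) = 3.753 mV.
Stage 2 is unloaded, so V_B = V_A · R4/(R3+R4) = 3.753 × 59.5/61.02 = 3.660 mV.

V_B ≈ 3.66 mV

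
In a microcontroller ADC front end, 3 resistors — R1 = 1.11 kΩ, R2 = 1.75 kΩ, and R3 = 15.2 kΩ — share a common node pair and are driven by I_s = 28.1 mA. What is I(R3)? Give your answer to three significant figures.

I ≈ 1.20 mA

Total conductance ΣG = 1/1.11 + 1/1.75 + 1/15.2 = 1.538 (units of 1/kΩ).
R3 takes the fraction G_k/ΣG = 0.06579/1.538 = 0.04277, so I = 28.1 × 0.04277 = 1.202 mA.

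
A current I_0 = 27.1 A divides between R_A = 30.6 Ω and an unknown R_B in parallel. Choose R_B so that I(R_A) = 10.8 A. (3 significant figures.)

The fraction through R_A equals R_B/(R_A+R_B).
With f = 0.3985, R_B = R_A · f/(1−f) = 30.6 × 0.6626 = 20.27 Ω.

R_B ≈ 20.3 Ω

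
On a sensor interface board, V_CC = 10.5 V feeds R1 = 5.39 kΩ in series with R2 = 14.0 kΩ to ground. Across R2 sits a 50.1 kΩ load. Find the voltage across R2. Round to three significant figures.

First combine the lower leg with the load: R2 ‖ R_L = 10.94 kΩ.
Now apply the divider: V_out = 10.5 × 0.6700 = 7.035 V.
(Unloaded it would be 7.58 V; the load pulls it down.)

V_out ≈ 7.03 V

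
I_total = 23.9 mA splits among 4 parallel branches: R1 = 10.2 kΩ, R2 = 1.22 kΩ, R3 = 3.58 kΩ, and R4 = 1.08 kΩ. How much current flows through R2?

I ≈ 9.23 mA

Conductances: ΣG = 1/10.2 + 1/1.22 + 1/3.58 + 1/1.08 = 2.123 (1/kΩ).
By the current-divider rule, I = I_total · G_k/ΣG = 23.9 × 0.3861 = 9.228 mA.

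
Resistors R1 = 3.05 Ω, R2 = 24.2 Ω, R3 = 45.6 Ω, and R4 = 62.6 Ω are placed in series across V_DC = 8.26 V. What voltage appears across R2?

V ≈ 1.48 V

ΣR = 3.05 + 24.2 + 45.6 + 62.6 = 135.4 Ω.
By the voltage-divider rule, V = 8.26 × 24.20/135.4 = 1.476 V.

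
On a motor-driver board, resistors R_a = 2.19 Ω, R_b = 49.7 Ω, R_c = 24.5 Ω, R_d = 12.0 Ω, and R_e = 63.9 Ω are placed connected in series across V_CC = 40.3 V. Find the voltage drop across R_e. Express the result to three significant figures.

ΣR = 2.19 + 49.7 + 24.5 + 12.0 + 63.9 = 152.3 Ω.
By the voltage-divider rule, V = 40.3 × 63.90/152.3 = 16.91 V.

V ≈ 16.9 V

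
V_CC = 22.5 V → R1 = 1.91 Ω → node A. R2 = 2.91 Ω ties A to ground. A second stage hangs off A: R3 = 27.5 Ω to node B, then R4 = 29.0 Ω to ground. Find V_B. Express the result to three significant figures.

Node A sees R2 in parallel with the series input of stage 2, R3 + R4 = 56.50 Ω.
R2 ‖ (R3+R4) = 2.767 Ω.
V_A = 22.5 × 2.767/(1.91 + 2.767) = 13.31 V.
Stage 2 is unloaded, so V_B = V_A · R4/(R3+R4) = 13.31 × 29.0/56.50 = 6.833 V.

V_B ≈ 6.83 V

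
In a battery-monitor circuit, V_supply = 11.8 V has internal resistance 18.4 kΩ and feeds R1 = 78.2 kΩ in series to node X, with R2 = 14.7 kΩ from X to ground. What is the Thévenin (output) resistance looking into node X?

R1' = 18.4 + 78.2 = 96.60 kΩ (source resistance + R1).
Zeroing V_supply shorts the top of R1' to ground, so R_th = R1' ‖ R2 = 12.76 kΩ.

R_th ≈ 12.8 kΩ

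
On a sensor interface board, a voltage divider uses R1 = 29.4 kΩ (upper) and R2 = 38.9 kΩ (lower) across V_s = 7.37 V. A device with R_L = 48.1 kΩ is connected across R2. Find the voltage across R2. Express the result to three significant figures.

V_out ≈ 3.11 V

R2 ‖ R_L = (38.9 × 48.1)/(38.9 + 48.1) = 21.51 kΩ.
Then V_out = V_s · R2'/(R1 + R2') = 7.37 × 21.51/50.91 = 3.114 V.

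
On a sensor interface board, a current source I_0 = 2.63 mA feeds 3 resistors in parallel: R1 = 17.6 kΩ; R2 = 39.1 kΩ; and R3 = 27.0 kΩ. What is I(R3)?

I ≈ 0.816 mA

Total conductance ΣG = 1/17.6 + 1/39.1 + 1/27.0 = 0.1194 (units of 1/kΩ).
Current divider: I(R3) = I_0 · G_k/ΣG = 2.63 × (0.03704/0.1194) = 2.63 × 0.3101 = 0.8156 mA.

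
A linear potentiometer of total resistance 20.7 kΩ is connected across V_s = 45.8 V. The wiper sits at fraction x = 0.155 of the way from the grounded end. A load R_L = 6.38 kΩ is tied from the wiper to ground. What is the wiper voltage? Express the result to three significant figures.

V_out ≈ 4.98 V

Split the track: R_lower = x·R_p = 3.208 kΩ, R_upper = (1−x)·R_p = 17.49 kΩ.
(x·R_p) ‖ R_L = 2.135 kΩ.
V_out = 45.8 × 2.135/(17.49 + 2.135) = 4.982 V.
(Unloaded: V_out = x·V_s = 7.10 V.)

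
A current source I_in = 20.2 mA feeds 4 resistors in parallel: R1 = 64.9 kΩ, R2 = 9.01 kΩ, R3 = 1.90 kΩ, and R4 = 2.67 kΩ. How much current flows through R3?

Conductances: ΣG = 1/64.9 + 1/9.01 + 1/1.90 + 1/2.67 = 1.027 (1/kΩ).
Current divider: I(R3) = I_in · G_k/ΣG = 20.2 × (0.5263/1.027) = 20.2 × 0.5124 = 10.35 mA.

I ≈ 10.3 mA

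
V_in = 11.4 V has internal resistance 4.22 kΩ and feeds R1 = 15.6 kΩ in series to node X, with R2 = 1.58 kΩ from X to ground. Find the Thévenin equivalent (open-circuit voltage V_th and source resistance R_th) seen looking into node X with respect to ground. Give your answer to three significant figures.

V_th ≈ 0.842 V, R_th ≈ 1.46 kΩ

R1' = 4.22 + 15.6 = 19.82 kΩ (source resistance + R1).
V_th is the unloaded tap voltage: V_in · R2/(R1'+R2) = 11.4 × 0.07383 = 0.8417 V.
With V_in suppressed (replaced by a short), R_th = R1' ‖ R2 = (19.82 × 1.58)/(19.82 + 1.58) = 1.463 kΩ.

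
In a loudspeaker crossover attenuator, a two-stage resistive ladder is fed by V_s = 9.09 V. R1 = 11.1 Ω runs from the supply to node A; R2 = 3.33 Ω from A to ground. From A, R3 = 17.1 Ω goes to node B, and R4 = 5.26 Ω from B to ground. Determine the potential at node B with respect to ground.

Looking into the second stage from A: R3 + R4 = 22.36 Ω appears in parallel with R2.
R2 ‖ (R3+R4) = 2.898 Ω.
So V_A = 9.09 × 0.2070 = 1.882 V.
Then the unloaded second divider: V_B = V_A × R4/(R3+R4) = 1.882 × 0.2352 = 0.4427 V.

V_B ≈ 0.443 V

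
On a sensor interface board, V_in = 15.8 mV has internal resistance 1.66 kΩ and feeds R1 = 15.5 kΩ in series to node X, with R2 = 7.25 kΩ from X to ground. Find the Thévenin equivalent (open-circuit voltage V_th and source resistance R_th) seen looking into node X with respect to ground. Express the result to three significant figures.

V_th ≈ 4.69 mV, R_th ≈ 5.10 kΩ

R1' = 1.66 + 15.5 = 17.16 kΩ (source resistance + R1).
With X open, the divider is unloaded: V_th = 15.8 × 7.25/24.41 = 4.693 mV.
Zeroing V_in shorts the top of R1' to ground, so R_th = R1' ‖ R2 = 5.097 kΩ.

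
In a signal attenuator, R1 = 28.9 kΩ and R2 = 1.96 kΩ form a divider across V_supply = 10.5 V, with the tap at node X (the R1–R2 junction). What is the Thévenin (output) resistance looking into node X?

Looking into X with the source shorted: R_th = R1·R2/(R1+R2) = 28.90 × 1.96/30.86 = 1.836 kΩ.

R_th ≈ 1.84 kΩ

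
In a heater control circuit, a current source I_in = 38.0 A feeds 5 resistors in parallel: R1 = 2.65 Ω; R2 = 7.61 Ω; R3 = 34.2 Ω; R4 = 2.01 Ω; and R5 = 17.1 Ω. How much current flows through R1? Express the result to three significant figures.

I ≈ 13.1 A

Conductances: ΣG = 1/2.65 + 1/7.61 + 1/34.2 + 1/2.01 + 1/17.1 = 1.094 (1/Ω).
Current divider: I(R1) = I_in · G_k/ΣG = 38.0 × (0.3774/1.094) = 38.0 × 0.3449 = 13.11 A.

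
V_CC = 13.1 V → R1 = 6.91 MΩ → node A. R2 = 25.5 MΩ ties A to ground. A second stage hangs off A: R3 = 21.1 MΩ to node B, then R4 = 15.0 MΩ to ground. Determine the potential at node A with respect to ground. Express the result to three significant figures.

V_A ≈ 8.96 V

Node A sees R2 in parallel with the series input of stage 2, R3 + R4 = 36.10 MΩ.
R2 ‖ (R3+R4) = 14.94 MΩ.
So V_A = 13.1 × 0.6838 = 8.958 V.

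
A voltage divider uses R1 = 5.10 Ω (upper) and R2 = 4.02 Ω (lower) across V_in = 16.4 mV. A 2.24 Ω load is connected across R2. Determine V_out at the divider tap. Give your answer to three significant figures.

The load sits in parallel with R2, giving an effective lower resistance R2' = R2·R_L/(R2+R_L) = 1.438 Ω.
Now apply the divider: V_out = 16.4 × 0.2200 = 3.608 mV.
(Unloaded it would be 7.23 mV; the load pulls it down.)

V_out ≈ 3.61 mV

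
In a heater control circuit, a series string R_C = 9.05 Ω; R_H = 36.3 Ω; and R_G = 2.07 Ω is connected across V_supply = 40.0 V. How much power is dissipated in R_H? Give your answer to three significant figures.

Series current I = V_supply/ΣR = 40.0/47.42 = 0.8435 A.
P(R_H) = I²·R_H = (0.8435)² × 36.3 = 25.83 W.

P ≈ 25.8 W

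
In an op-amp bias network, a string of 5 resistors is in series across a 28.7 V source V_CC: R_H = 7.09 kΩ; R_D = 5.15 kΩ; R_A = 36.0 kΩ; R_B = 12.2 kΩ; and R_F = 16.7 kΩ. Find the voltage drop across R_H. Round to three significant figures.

ΣR = 7.09 + 5.15 + 36.0 + 12.2 + 16.7 = 77.14 kΩ.
Voltage divider: V = V_CC · (7.090 / 77.14) = 28.7 × 0.09191 = 2.638 V.

V ≈ 2.64 V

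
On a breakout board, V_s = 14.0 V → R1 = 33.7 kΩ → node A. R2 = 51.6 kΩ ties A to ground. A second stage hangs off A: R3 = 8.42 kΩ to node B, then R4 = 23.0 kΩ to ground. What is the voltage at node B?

Looking into the second stage from A: R3 + R4 = 31.42 kΩ appears in parallel with R2.
Effective lower resistance at A: R2 ‖ 31.42 = 19.53 kΩ.
First divider: V_A = V_s · 19.53/(33.7 + 19.53) = 5.136 V.
V_B = V_A × 0.7320 = 3.760 V.

V_B ≈ 3.76 V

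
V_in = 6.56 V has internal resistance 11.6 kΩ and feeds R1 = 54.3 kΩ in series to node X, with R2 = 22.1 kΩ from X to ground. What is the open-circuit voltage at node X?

V_th ≈ 1.65 V

R1' = 11.6 + 54.3 = 65.90 kΩ (source resistance + R1).
With X open, the divider is unloaded: V_th = 6.56 × 22.1/88.00 = 1.647 V.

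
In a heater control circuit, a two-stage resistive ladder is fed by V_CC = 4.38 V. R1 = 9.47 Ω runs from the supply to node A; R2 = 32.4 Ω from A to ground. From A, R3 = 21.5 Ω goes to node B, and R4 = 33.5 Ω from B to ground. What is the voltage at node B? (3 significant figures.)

The second stage (R3 + R4 = 55.00 Ω) loads node A in parallel with R2.
Effective lower resistance at A: R2 ‖ 55.00 = 20.39 Ω.
V_A = 4.38 × 20.39/(9.47 + 20.39) = 2.991 V.
Then the unloaded second divider: V_B = V_A × R4/(R3+R4) = 2.991 × 0.6091 = 1.822 V.

V_B ≈ 1.82 V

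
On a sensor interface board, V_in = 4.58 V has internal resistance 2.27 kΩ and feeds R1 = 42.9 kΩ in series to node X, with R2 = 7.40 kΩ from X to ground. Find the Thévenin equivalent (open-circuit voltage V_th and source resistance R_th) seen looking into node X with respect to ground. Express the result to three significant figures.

R1' = 2.27 + 42.9 = 45.17 kΩ (source resistance + R1).
With X open, the divider is unloaded: V_th = 4.58 × 7.40/52.57 = 0.6447 V.
Looking into X with the source shorted: R_th = R1'·R2/(R1'+R2) = 45.17 × 7.40/52.57 = 6.358 kΩ.

V_th ≈ 0.645 V, R_th ≈ 6.36 kΩ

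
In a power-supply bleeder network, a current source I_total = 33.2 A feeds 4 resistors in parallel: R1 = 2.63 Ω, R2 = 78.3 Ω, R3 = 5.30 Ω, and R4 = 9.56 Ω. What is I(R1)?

I ≈ 18.4 A

Total conductance ΣG = 1/2.63 + 1/78.3 + 1/5.30 + 1/9.56 = 0.6863 (units of 1/Ω).
R1 takes the fraction G_k/ΣG = 0.3802/0.6863 = 0.5540, so I = 33.2 × 0.5540 = 18.39 A.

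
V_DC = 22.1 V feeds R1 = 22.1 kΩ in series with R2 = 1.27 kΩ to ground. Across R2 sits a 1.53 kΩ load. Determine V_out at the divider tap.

V_out ≈ 0.673 V

First combine the lower leg with the load: R2 ‖ R_L = 0.6940 kΩ.
Then V_out = V_DC · R2'/(R1 + R2') = 22.1 × 0.6940/22.79 = 0.6728 V.
(Unloaded it would be 1.20 V; the load pulls it down.)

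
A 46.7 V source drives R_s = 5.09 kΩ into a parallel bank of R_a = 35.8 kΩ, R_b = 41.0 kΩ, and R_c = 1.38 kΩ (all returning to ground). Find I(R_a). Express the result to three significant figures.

I ≈ 0.263 mA

Parallel bank: R_p = 1/(1/35.8 + 1/41.0 + 1/1.38) = 1.287 kΩ.
V_A by voltage divider: V_A = 46.7 × 1.287/(5.09 + 1.287) = 9.425 V.
I(R_a) = V_A / R_a = 9.425/35.8 = 0.2633 mA.
(Check via current divider: I_total = 7.323 mA; share G_k/ΣG = 0.03595 → same result.)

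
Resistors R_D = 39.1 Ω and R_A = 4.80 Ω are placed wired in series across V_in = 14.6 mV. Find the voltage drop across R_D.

V ≈ 13.0 mV

Total series resistance ΣR = 39.1 + 4.80 = 43.90 Ω.
By the voltage-divider rule, V = 14.6 × 39.10/43.90 = 13.00 mV.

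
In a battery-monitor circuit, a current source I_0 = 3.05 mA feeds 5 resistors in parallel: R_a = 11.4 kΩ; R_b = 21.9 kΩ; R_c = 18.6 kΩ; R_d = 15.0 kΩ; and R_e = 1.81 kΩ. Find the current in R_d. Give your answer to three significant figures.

I ≈ 0.252 mA

Conductances: ΣG = 1/11.4 + 1/21.9 + 1/18.6 + 1/15.0 + 1/1.81 = 0.8063 (1/kΩ).
R_d takes the fraction G_k/ΣG = 0.06667/0.8063 = 0.08268, so I = 3.05 × 0.08268 = 0.2522 mA.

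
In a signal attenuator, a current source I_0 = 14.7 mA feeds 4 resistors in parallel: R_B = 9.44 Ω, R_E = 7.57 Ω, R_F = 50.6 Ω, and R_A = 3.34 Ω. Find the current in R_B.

Conductances: ΣG = 1/9.44 + 1/7.57 + 1/50.6 + 1/3.34 = 0.5572 (1/Ω).
Current divider: I(R_B) = I_0 · G_k/ΣG = 14.7 × (0.1059/0.5572) = 14.7 × 0.1901 = 2.795 mA.

I ≈ 2.79 mA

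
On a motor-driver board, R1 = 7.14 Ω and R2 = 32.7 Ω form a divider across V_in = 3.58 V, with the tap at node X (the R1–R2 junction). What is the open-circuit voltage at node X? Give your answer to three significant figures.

V_th ≈ 2.94 V

With X open, the divider is unloaded: V_th = 3.58 × 32.7/39.84 = 2.938 V.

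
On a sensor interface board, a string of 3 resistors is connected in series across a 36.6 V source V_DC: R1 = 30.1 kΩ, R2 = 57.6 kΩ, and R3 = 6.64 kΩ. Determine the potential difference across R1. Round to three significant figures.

Series total: ΣR = 30.1 + 57.6 + 6.64 = 94.34 kΩ.
Voltage divider: V = V_DC · (30.10 / 94.34) = 36.6 × 0.3191 = 11.68 V.

V ≈ 11.7 V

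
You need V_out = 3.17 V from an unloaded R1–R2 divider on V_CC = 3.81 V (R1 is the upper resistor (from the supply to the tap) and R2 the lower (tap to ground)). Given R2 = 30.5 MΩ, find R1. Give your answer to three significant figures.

R1 ≈ 6.16 MΩ

The divider ratio is R2/(R1+R2) = 3.17/3.81 = 0.8320.
So R1 = R2 · (V_CC/V_out − 1) = 30.5 × (3.81/3.17 − 1) = 30.5 × 0.2019 = 6.158 MΩ.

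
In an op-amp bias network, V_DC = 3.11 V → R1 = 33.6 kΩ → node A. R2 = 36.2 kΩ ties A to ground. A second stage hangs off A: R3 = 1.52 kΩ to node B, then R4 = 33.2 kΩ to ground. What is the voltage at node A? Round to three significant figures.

The second stage (R3 + R4 = 34.72 kΩ) loads node A in parallel with R2.
Effective lower resistance at A: R2 ‖ 34.72 = 17.72 kΩ.
First divider: V_A = V_DC · 17.72/(33.6 + 17.72) = 1.074 V.

V_A ≈ 1.07 V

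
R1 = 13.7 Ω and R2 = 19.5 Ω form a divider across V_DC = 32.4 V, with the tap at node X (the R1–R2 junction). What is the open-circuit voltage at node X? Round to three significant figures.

V_th ≈ 19.0 V

With X open, the divider is unloaded: V_th = 32.4 × 19.5/33.20 = 19.03 V.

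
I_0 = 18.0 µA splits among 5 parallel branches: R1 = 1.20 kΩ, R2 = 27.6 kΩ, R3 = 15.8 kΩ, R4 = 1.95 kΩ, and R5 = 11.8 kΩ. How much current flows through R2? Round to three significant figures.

Conductances: ΣG = 1/1.20 + 1/27.6 + 1/15.8 + 1/1.95 + 1/11.8 = 1.530 (1/kΩ).
By the current-divider rule, I = I_0 · G_k/ΣG = 18.0 × 0.02367 = 0.4261 µA.

I ≈ 0.426 µA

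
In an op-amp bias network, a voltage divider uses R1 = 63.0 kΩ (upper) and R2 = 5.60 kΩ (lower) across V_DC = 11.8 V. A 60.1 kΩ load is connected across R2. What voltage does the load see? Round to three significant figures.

V_out ≈ 0.887 V

First combine the lower leg with the load: R2 ‖ R_L = 5.123 kΩ.
Voltage divider with the loaded lower leg: V_out = 11.8 × 5.123/(63.0 + 5.123) = 11.8 × 0.07520 = 0.8873 V.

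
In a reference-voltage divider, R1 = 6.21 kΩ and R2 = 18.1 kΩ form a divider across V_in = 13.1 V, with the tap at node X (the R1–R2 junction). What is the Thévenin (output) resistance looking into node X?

Looking into X with the source shorted: R_th = R1·R2/(R1+R2) = 6.210 × 18.1/24.31 = 4.624 kΩ.

R_th ≈ 4.62 kΩ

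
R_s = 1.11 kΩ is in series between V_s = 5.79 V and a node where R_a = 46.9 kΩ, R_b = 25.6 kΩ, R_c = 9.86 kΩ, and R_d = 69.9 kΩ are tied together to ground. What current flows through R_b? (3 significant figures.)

I ≈ 0.189 mA

Parallel bank: R_p = 1/(1/46.9 + 1/25.6 + 1/9.86 + 1/69.9) = 5.678 kΩ.
Node voltage V_A = V_s · R_p/(R_s + R_p) = 5.79 × 0.8365 = 4.843 V.
I(R_b) = V_A / R_b = 4.843/25.6 = 0.1892 mA.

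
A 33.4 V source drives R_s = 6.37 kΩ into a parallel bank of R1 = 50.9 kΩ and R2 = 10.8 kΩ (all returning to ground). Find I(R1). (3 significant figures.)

I ≈ 0.383 mA

Equivalent of the parallel group: R_p = 8.910 kΩ.
Node voltage V_A = V_s · R_p/(R_s + R_p) = 33.4 × 0.5831 = 19.48 V.
Branch current I = V_A/R1 = 19.48/50.9 = 0.3826 mA.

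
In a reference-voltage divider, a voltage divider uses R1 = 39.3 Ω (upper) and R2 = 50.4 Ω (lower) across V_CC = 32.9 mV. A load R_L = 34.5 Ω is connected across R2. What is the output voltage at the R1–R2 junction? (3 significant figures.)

V_out ≈ 11.3 mV

First combine the lower leg with the load: R2 ‖ R_L = 20.48 Ω.
Then V_out = V_CC · R2'/(R1 + R2') = 32.9 × 20.48/59.78 = 11.27 mV.
(Unloaded it would be 18.5 mV; the load pulls it down.)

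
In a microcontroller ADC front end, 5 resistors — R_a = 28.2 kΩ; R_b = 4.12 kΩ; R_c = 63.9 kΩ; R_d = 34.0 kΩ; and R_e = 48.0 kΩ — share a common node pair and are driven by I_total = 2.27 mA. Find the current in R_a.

I ≈ 0.234 mA

Conductances: ΣG = 1/28.2 + 1/4.12 + 1/63.9 + 1/34.0 + 1/48.0 = 0.3441 (1/kΩ).
R_a takes the fraction G_k/ΣG = 0.03546/0.3441 = 0.1031, so I = 2.27 × 0.1031 = 0.2340 mA.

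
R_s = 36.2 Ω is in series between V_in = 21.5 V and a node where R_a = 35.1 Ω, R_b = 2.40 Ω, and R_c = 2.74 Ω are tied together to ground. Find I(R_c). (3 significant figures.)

I ≈ 0.259 A

Equivalent of the parallel group: R_p = 1.234 Ω.
V_A = 21.5 × 1.234/37.43 = 0.7090 V.
I(R_c) = V_A / R_c = 0.7090/2.74 = 0.2587 A.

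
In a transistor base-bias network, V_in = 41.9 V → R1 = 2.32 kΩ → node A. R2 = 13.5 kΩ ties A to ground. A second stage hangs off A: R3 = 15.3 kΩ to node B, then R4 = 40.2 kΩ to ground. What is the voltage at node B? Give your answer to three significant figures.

Node A sees R2 in parallel with the series input of stage 2, R3 + R4 = 55.50 kΩ.
R2 ‖ (R3+R4) = 10.86 kΩ.
V_A = 41.9 × 10.86/(2.32 + 10.86) = 34.52 V.
Stage 2 is unloaded, so V_B = V_A · R4/(R3+R4) = 34.52 × 40.2/55.50 = 25.01 V.

V_B ≈ 25.0 V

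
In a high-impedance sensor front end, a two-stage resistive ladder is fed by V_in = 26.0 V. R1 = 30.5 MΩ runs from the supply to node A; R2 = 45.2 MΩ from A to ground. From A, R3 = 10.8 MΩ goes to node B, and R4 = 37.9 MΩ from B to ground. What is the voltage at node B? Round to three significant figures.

Looking into the second stage from A: R3 + R4 = 48.70 MΩ appears in parallel with R2.
R2 ‖ (R3+R4) = 23.44 MΩ.
First divider: V_A = V_in · 23.44/(30.5 + 23.44) = 11.30 V.
V_B = V_A × 0.7782 = 8.793 V.

V_B ≈ 8.79 V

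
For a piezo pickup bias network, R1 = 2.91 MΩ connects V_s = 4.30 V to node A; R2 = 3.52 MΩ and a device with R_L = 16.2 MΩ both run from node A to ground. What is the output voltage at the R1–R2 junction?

V_out ≈ 2.14 V

First combine the lower leg with the load: R2 ‖ R_L = 2.892 MΩ.
Now apply the divider: V_out = 4.30 × 0.4984 = 2.143 V.
(Unloaded it would be 2.35 V; the load pulls it down.)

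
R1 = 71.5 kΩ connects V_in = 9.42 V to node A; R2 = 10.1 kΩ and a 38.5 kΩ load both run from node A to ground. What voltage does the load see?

The load sits in parallel with R2, giving an effective lower resistance R2' = R2·R_L/(R2+R_L) = 8.001 kΩ.
Then V_out = V_in · R2'/(R1 + R2') = 9.42 × 8.001/79.50 = 0.9480 V.
(Unloaded it would be 1.17 V; the load pulls it down.)

V_out ≈ 0.948 V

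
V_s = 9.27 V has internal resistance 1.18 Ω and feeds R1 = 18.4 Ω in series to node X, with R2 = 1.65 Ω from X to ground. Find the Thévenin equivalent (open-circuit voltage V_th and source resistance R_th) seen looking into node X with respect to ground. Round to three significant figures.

V_th ≈ 0.720 V, R_th ≈ 1.52 Ω

R1' = 1.18 + 18.4 = 19.58 Ω (source resistance + R1).
With X open, the divider is unloaded: V_th = 9.27 × 1.65/21.23 = 0.7205 V.
Looking into X with the source shorted: R_th = R1'·R2/(R1'+R2) = 19.58 × 1.65/21.23 = 1.522 Ω.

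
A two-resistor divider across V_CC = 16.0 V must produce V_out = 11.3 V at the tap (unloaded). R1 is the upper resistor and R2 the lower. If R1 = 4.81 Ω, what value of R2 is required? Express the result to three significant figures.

R2 ≈ 11.6 Ω

V_out/V_CC = R2/(R1+R2) = 0.7063.
So R2 = R1 · V_out/(V_CC − V_out) = 4.81 × 11.3/(16.0 − 11.3) = 4.81 × 2.404 = 11.56 Ω.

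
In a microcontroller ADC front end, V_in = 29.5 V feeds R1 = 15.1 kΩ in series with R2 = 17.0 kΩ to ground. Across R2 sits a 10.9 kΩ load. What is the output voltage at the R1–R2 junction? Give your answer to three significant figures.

R2 ‖ R_L = (17.0 × 10.9)/(17.0 + 10.9) = 6.642 kΩ.
Then V_out = V_in · R2'/(R1 + R2') = 29.5 × 6.642/21.74 = 9.012 V.

V_out ≈ 9.01 V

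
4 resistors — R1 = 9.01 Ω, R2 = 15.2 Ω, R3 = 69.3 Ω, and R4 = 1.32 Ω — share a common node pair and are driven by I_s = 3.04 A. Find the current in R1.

I ≈ 0.356 A

Total conductance ΣG = 1/9.01 + 1/15.2 + 1/69.3 + 1/1.32 = 0.9488 (units of 1/Ω).
Current divider: I(R1) = I_s · G_k/ΣG = 3.04 × (0.1110/0.9488) = 3.04 × 0.1170 = 0.3556 A.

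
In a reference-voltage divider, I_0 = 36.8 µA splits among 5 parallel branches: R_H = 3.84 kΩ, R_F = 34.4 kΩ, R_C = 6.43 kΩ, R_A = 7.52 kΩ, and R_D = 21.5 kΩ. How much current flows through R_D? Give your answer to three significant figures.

I ≈ 2.74 µA

Conductances: ΣG = 1/3.84 + 1/34.4 + 1/6.43 + 1/7.52 + 1/21.5 = 0.6245 (1/kΩ).
R_D takes the fraction G_k/ΣG = 0.04651/0.6245 = 0.07448, so I = 36.8 × 0.07448 = 2.741 µA.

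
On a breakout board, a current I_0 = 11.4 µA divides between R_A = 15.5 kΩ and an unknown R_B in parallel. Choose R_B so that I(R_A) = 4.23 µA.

R_B ≈ 9.14 kΩ

The fraction through R_A equals R_B/(R_A+R_B).
With f = 0.3711, R_B = R_A · f/(1−f) = 15.5 × 0.5900 = 9.144 kΩ.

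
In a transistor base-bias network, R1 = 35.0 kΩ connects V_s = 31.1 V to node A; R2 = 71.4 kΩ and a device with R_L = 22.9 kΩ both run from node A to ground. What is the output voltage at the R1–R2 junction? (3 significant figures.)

V_out ≈ 10.3 V

R2 ‖ R_L = (71.4 × 22.9)/(71.4 + 22.9) = 17.34 kΩ.
Now apply the divider: V_out = 31.1 × 0.3313 = 10.30 V.
(Unloaded it would be 20.9 V; the load pulls it down.)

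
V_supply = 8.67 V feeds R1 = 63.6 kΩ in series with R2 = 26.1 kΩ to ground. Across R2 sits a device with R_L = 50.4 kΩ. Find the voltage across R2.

The load sits in parallel with R2, giving an effective lower resistance R2' = R2·R_L/(R2+R_L) = 17.20 kΩ.
Now apply the divider: V_out = 8.67 × 0.2128 = 1.845 V.

V_out ≈ 1.85 V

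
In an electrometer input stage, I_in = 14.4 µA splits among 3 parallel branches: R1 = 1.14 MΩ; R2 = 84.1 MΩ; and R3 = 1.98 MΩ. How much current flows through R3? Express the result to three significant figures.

Conductances: ΣG = 1/1.14 + 1/84.1 + 1/1.98 = 1.394 (1/MΩ).
R3 takes the fraction G_k/ΣG = 0.5051/1.394 = 0.3623, so I = 14.4 × 0.3623 = 5.217 µA.

I ≈ 5.22 µA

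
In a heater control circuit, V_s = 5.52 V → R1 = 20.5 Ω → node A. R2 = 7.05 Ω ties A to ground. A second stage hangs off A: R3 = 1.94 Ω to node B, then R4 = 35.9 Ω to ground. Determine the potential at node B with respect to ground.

Node A sees R2 in parallel with the series input of stage 2, R3 + R4 = 37.84 Ω.
Effective lower resistance at A: R2 ‖ 37.84 = 5.943 Ω.
First divider: V_A = V_s · 5.943/(20.5 + 5.943) = 1.241 V.
V_B = V_A × 0.9487 = 1.177 V.

V_B ≈ 1.18 V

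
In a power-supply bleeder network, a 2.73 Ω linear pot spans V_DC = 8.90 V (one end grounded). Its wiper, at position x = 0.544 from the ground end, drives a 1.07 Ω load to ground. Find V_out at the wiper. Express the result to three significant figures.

V_out ≈ 2.97 V

Lower segment x·R_p = 1.485 Ω; upper segment (1−x)·R_p = 1.245 Ω.
R_L loads the lower segment: effective lower R = 0.6219 Ω.
Loaded-divider output: V_out = 8.90 × 0.3331 = 2.965 V.
(Unloaded: V_out = x·V_DC = 4.84 V.)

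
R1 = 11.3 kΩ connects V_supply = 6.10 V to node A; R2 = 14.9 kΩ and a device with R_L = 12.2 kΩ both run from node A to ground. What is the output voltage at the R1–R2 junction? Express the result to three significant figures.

The load sits in parallel with R2, giving an effective lower resistance R2' = R2·R_L/(R2+R_L) = 6.708 kΩ.
Voltage divider with the loaded lower leg: V_out = 6.10 × 6.708/(11.3 + 6.708) = 6.10 × 0.3725 = 2.272 V.
(Unloaded it would be 3.47 V; the load pulls it down.)

V_out ≈ 2.27 V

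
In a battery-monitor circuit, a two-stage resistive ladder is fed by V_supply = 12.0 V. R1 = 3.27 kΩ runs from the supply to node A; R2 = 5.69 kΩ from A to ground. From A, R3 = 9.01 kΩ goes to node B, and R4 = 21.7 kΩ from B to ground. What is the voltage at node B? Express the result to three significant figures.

Node A sees R2 in parallel with the series input of stage 2, R3 + R4 = 30.71 kΩ.
Effective lower resistance at A: R2 ‖ 30.71 = 4.801 kΩ.
V_A = 12.0 × 4.801/(3.27 + 4.801) = 7.138 V.
Stage 2 is unloaded, so V_B = V_A · R4/(R3+R4) = 7.138 × 21.7/30.71 = 5.044 V.

V_B ≈ 5.04 V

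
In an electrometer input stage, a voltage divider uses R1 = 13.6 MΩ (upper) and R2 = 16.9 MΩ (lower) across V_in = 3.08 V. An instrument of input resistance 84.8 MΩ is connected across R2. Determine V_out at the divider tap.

V_out ≈ 1.57 V

The load sits in parallel with R2, giving an effective lower resistance R2' = R2·R_L/(R2+R_L) = 14.09 MΩ.
Now apply the divider: V_out = 3.08 × 0.5089 = 1.567 V.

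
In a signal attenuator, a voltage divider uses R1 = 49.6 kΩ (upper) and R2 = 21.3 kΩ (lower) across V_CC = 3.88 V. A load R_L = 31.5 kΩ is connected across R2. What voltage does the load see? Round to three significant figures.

V_out ≈ 0.791 V

The load sits in parallel with R2, giving an effective lower resistance R2' = R2·R_L/(R2+R_L) = 12.71 kΩ.
Now apply the divider: V_out = 3.88 × 0.2039 = 0.7913 V.
(Unloaded it would be 1.17 V; the load pulls it down.)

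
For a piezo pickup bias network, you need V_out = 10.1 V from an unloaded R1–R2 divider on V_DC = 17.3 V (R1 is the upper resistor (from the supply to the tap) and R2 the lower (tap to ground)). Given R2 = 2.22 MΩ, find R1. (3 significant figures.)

V_out/V_DC = R2/(R1+R2) = 0.5838.
R1 = R2·(1/k − 1) = 2.22 × 0.7129 = 1.583 MΩ.

R1 ≈ 1.58 MΩ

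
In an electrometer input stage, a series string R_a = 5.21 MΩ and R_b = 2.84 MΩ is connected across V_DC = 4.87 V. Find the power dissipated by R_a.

ΣR = 8.050 MΩ → I = 4.87/8.050 = 0.6050 µA.
P = I²R = 0.3660 × 5.21 = 1.907 µW.

P ≈ 1.91 µW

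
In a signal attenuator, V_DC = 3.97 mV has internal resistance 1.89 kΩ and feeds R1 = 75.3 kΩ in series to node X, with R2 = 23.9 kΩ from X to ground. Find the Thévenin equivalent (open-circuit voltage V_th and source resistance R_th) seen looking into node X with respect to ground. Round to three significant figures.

V_th ≈ 0.939 mV, R_th ≈ 18.2 kΩ

R1' = 1.89 + 75.3 = 77.19 kΩ (source resistance + R1).
Open-circuit (no load on X): V_th = V_DC · R2/(R1' + R2) = 3.97 × 23.9/(77.19 + 23.9) = 0.9386 mV.
With V_DC suppressed (replaced by a short), R_th = R1' ‖ R2 = (77.19 × 23.9)/(77.19 + 23.9) = 18.25 kΩ.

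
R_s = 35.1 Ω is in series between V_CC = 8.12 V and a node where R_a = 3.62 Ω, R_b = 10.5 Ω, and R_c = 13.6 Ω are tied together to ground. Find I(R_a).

I ≈ 0.135 A

Equivalent of the parallel group: R_p = 2.247 Ω.
V_A by voltage divider: V_A = 8.12 × 2.247/(35.1 + 2.247) = 0.4886 V.
I(R_a) = V_A / R_a = 0.4886/3.62 = 0.1350 A.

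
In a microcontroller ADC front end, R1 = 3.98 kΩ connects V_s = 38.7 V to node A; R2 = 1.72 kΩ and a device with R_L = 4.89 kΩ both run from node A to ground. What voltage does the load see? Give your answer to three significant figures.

V_out ≈ 9.38 V

First combine the lower leg with the load: R2 ‖ R_L = 1.272 kΩ.
Now apply the divider: V_out = 38.7 × 0.2423 = 9.375 V.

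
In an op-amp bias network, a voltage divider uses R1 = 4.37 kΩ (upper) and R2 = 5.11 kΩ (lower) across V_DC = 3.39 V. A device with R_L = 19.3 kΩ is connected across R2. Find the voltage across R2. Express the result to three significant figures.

V_out ≈ 1.63 V

R2 ‖ R_L = (5.11 × 19.3)/(5.11 + 19.3) = 4.040 kΩ.
Then V_out = V_DC · R2'/(R1 + R2') = 3.39 × 4.040/8.410 = 1.629 V.
(Unloaded it would be 1.83 V; the load pulls it down.)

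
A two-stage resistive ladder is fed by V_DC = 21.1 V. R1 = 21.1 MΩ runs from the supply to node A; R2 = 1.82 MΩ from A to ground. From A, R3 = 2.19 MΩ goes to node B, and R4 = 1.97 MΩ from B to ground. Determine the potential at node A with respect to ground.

Node A sees R2 in parallel with the series input of stage 2, R3 + R4 = 4.160 MΩ.
Effective lower resistance at A: R2 ‖ 4.160 = 1.266 MΩ.
First divider: V_A = V_DC · 1.266/(21.1 + 1.266) = 1.194 V.

V_A ≈ 1.19 V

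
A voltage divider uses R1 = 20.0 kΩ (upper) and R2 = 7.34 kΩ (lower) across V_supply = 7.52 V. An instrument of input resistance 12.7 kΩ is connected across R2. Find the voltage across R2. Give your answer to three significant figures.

First combine the lower leg with the load: R2 ‖ R_L = 4.652 kΩ.
Now apply the divider: V_out = 7.52 × 0.1887 = 1.419 V.

V_out ≈ 1.42 V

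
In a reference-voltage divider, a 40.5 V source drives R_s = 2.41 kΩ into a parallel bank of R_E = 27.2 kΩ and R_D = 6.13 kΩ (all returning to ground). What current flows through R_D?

Combine the parallel branches: R_p = (1/27.2 + 1/6.13)⁻¹ = 5.003 kΩ.
V_A by voltage divider: V_A = 40.5 × 5.003/(2.41 + 5.003) = 27.33 V.
Branch current I = V_A/R_D = 27.33/6.13 = 4.459 mA.
(Check via current divider: I_total = 5.464 mA; share G_k/ΣG = 0.8161 → same result.)

I ≈ 4.46 mA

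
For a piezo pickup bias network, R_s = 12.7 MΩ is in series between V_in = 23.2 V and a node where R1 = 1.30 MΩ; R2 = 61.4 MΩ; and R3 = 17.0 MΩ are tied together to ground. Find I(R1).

Equivalent of the parallel group: R_p = 1.184 MΩ.
V_A = 23.2 × 1.184/13.88 = 1.979 V.
Branch current I = V_A/R1 = 1.979/1.30 = 1.522 µA.

I ≈ 1.52 µA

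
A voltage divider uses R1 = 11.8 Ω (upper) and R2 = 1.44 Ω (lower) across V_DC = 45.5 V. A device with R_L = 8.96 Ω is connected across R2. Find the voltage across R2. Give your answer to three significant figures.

First combine the lower leg with the load: R2 ‖ R_L = 1.241 Ω.
Now apply the divider: V_out = 45.5 × 0.09513 = 4.329 V.

V_out ≈ 4.33 V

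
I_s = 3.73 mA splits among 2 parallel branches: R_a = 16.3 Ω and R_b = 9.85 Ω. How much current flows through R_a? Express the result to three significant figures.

I ≈ 1.40 mA

With just two branches, the current splits inversely with resistance.
So I = 3.73 × 9.85/26.15 = 1.405 mA.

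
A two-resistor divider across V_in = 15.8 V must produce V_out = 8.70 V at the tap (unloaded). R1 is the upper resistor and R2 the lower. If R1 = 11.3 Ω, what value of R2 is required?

The divider ratio is R2/(R1+R2) = 8.70/15.8 = 0.5506.
So R2 = R1 · V_out/(V_in − V_out) = 11.3 × 8.70/(15.8 − 8.70) = 11.3 × 1.225 = 13.85 Ω.

R2 ≈ 13.8 Ω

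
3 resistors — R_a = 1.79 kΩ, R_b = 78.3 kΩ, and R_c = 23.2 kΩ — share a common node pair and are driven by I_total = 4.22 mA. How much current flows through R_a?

Total conductance ΣG = 1/1.79 + 1/78.3 + 1/23.2 = 0.6145 (units of 1/kΩ).
By the current-divider rule, I = I_total · G_k/ΣG = 4.22 × 0.9091 = 3.836 mA.

I ≈ 3.84 mA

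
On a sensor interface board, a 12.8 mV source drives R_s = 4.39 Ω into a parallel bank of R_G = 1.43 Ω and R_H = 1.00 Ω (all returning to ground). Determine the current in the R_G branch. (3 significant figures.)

Equivalent of the parallel group: R_p = 0.5885 Ω.
V_A by voltage divider: V_A = 12.8 × 0.5885/(4.39 + 0.5885) = 1.513 mV.
Branch current I = V_A/R_G = 1.513/1.43 = 1.058 mA.

I ≈ 1.06 mA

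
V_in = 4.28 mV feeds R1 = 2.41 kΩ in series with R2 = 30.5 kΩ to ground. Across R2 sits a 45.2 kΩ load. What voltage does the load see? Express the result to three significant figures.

The load sits in parallel with R2, giving an effective lower resistance R2' = R2·R_L/(R2+R_L) = 18.21 kΩ.
Then V_out = V_in · R2'/(R1 + R2') = 4.28 × 18.21/20.62 = 3.780 mV.

V_out ≈ 3.78 mV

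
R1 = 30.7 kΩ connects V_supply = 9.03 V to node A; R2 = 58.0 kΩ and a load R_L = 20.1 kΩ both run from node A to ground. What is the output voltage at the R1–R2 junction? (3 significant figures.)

V_out ≈ 2.95 V

R2 ‖ R_L = (58.0 × 20.1)/(58.0 + 20.1) = 14.93 kΩ.
Voltage divider with the loaded lower leg: V_out = 9.03 × 14.93/(30.7 + 14.93) = 9.03 × 0.3272 = 2.954 V.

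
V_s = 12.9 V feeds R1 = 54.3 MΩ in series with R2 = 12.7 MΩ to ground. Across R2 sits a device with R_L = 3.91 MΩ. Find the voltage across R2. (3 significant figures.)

V_out ≈ 0.673 V

The load sits in parallel with R2, giving an effective lower resistance R2' = R2·R_L/(R2+R_L) = 2.990 MΩ.
Voltage divider with the loaded lower leg: V_out = 12.9 × 2.990/(54.3 + 2.990) = 12.9 × 0.05218 = 0.6732 V.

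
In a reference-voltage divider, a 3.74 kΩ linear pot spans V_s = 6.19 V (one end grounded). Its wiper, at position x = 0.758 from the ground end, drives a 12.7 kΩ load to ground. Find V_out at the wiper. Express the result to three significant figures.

V_out ≈ 4.45 V

The pot divides into 0.9051 kΩ above the wiper and 2.835 kΩ below.
Lower segment in parallel with the load: 2.835 ‖ 12.7 = 2.318 kΩ.
V_out = 6.19 × 2.318/(0.9051 + 2.318) = 4.452 V.
(Unloaded: V_out = x·V_s = 4.69 V.)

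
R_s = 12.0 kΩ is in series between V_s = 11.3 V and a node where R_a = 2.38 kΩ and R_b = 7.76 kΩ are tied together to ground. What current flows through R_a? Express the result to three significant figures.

Combine the parallel branches: R_p = (1/2.38 + 1/7.76)⁻¹ = 1.821 kΩ.
Node voltage V_A = V_s · R_p/(R_s + R_p) = 11.3 × 0.1318 = 1.489 V.
I(R_a) = V_A / R_a = 1.489/2.38 = 0.6257 mA.

I ≈ 0.626 mA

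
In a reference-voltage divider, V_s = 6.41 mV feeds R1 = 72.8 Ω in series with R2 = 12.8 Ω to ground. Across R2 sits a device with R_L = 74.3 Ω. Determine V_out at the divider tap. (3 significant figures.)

R2 ‖ R_L = (12.8 × 74.3)/(12.8 + 74.3) = 10.92 Ω.
Now apply the divider: V_out = 6.41 × 0.1304 = 0.8360 mV.
(Unloaded it would be 0.959 mV; the load pulls it down.)

V_out ≈ 0.836 mV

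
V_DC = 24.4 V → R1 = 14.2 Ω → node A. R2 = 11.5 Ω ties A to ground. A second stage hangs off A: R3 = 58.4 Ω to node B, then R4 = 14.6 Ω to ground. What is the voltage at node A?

V_A ≈ 10.0 V

Looking into the second stage from A: R3 + R4 = 73.00 Ω appears in parallel with R2.
Effective lower resistance at A: R2 ‖ 73.00 = 9.935 Ω.
First divider: V_A = V_DC · 9.935/(14.2 + 9.935) = 10.04 V.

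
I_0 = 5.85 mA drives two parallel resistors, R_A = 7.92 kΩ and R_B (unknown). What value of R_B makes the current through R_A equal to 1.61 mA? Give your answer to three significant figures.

In a two-way split, I_A/I_0 = R_B/(R_A + R_B).
With f = 0.2752, R_B = R_A · f/(1−f) = 7.92 × 0.3797 = 3.007 kΩ.

R_B ≈ 3.01 kΩ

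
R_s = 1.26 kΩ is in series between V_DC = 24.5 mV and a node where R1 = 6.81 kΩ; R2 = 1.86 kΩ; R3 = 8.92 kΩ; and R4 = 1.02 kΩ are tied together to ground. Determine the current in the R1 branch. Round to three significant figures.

I ≈ 1.11 µA

Combine the parallel branches: R_p = (1/6.81 + 1/1.86 + 1/8.92 + 1/1.02)⁻¹ = 0.5628 kΩ.
V_A by voltage divider: V_A = 24.5 × 0.5628/(1.26 + 0.5628) = 7.564 mV.
Branch current I = V_A/R1 = 7.564/6.81 = 1.111 µA.
(Equivalently: I_total = 13.44 µA, then current-divider fraction G_k/ΣG = 0.08264.)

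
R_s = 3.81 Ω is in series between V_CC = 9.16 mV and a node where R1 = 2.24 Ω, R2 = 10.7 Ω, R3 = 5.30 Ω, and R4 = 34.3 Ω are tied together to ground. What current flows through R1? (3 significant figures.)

I ≈ 1.05 mA

Combine the parallel branches: R_p = (1/2.24 + 1/10.7 + 1/5.30 + 1/34.3)⁻¹ = 1.320 Ω.
V_A = 9.16 × 1.320/5.130 = 2.357 mV.
I(R1) = V_A / R1 = 2.357/2.24 = 1.052 mA.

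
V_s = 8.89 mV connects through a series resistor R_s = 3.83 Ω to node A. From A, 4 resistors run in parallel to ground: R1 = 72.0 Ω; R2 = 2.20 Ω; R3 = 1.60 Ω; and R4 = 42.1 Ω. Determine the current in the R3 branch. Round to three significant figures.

Equivalent of the parallel group: R_p = 0.8951 Ω.
V_A by voltage divider: V_A = 8.89 × 0.8951/(3.83 + 0.8951) = 1.684 mV.
Branch current I = V_A/R3 = 1.684/1.60 = 1.053 mA.

I ≈ 1.05 mA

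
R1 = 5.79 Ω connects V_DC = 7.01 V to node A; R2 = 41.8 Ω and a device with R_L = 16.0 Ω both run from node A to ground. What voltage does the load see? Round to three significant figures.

V_out ≈ 4.67 V

The load sits in parallel with R2, giving an effective lower resistance R2' = R2·R_L/(R2+R_L) = 11.57 Ω.
Then V_out = V_DC · R2'/(R1 + R2') = 7.01 × 11.57/17.36 = 4.672 V.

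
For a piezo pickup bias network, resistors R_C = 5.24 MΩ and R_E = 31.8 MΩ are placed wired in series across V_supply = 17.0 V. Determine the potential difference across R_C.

V ≈ 2.40 V

ΣR = 5.24 + 31.8 = 37.04 MΩ.
By the voltage-divider rule, V = 17.0 × 5.240/37.04 = 2.405 V.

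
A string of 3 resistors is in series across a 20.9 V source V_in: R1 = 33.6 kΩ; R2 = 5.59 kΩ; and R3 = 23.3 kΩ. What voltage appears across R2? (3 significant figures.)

V ≈ 1.87 V

Series total: ΣR = 33.6 + 5.59 + 23.3 = 62.49 kΩ.
Voltage divider: V = V_in · (5.590 / 62.49) = 20.9 × 0.08945 = 1.870 V.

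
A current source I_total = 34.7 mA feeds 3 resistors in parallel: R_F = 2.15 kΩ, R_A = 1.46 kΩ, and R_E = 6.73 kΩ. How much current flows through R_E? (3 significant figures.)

Total conductance ΣG = 1/2.15 + 1/1.46 + 1/6.73 = 1.299 (units of 1/kΩ).
R_E takes the fraction G_k/ΣG = 0.1486/1.299 = 0.1144, so I = 34.7 × 0.1144 = 3.970 mA.

I ≈ 3.97 mA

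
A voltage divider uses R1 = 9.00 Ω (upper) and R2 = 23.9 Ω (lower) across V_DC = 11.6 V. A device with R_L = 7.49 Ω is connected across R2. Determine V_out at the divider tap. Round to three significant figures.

R2 ‖ R_L = (23.9 × 7.49)/(23.9 + 7.49) = 5.703 Ω.
Voltage divider with the loaded lower leg: V_out = 11.6 × 5.703/(9.00 + 5.703) = 11.6 × 0.3879 = 4.499 V.

V_out ≈ 4.50 V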